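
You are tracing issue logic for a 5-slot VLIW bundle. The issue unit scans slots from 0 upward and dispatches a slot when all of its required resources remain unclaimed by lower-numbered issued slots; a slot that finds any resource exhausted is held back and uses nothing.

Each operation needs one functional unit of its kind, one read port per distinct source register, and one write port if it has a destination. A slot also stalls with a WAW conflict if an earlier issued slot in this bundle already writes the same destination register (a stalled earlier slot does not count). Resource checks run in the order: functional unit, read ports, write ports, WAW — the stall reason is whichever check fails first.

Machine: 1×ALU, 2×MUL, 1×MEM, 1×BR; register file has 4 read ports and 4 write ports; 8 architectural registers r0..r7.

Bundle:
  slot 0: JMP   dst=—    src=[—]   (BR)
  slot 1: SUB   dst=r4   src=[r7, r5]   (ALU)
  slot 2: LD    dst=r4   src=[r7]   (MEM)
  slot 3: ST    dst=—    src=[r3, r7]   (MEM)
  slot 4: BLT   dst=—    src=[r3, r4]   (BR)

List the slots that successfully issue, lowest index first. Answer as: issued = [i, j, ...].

(0) want 1×BR +0rd +0wr — yes → AL1|MU2|ME1|BR0|rd4|wr4
(1) want 1×ALU +2rd +1wr — yes → AL0|MU2|ME1|BR0|rd2|wr3
(2) want 1×MEM +1rd +1wr — WAW → AL0|MU2|ME1|BR0|rd2|wr3
(3) want 1×MEM +2rd +0wr — yes → AL0|MU2|ME0|BR0|rd0|wr3
(4) want 1×BR +2rd +0wr — FU → AL0|MU2|ME0|BR0|rd0|wr3

issued = [0, 1, 3]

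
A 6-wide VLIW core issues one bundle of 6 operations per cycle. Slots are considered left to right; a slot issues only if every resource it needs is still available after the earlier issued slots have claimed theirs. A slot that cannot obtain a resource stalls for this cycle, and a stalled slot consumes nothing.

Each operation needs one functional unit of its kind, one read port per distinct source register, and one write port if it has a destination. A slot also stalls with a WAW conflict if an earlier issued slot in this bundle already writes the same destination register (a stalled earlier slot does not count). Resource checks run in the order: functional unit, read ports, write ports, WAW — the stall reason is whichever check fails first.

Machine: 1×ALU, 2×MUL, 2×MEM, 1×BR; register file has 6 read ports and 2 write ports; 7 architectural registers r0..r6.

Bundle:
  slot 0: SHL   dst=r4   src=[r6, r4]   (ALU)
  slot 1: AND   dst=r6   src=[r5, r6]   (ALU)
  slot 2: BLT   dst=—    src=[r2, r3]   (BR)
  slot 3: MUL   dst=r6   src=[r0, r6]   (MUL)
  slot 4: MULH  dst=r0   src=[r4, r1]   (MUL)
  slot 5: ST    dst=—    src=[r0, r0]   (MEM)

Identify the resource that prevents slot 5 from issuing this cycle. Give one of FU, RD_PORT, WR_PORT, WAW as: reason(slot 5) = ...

#0 ALU src=r6,r4 dispatched  <A:0 Mu:2 Ld:2 B:1 rd:4 wr:1>
#1 ALU src=r5,r6 held:FU  <A:0 Mu:2 Ld:2 B:1 rd:4 wr:1>
#2 BR src=r2,r3 dispatched  <A:0 Mu:2 Ld:2 B:0 rd:2 wr:1>
#3 MUL src=r0,r6 dispatched  <A:0 Mu:1 Ld:2 B:0 rd:0 wr:0>
#4 MUL src=r4,r1 held:RD_PORT  <A:0 Mu:1 Ld:2 B:0 rd:0 wr:0>
#5 MEM src=r0,r0 held:RD_PORT  <A:0 Mu:1 Ld:2 B:0 rd:0 wr:0>

reason(slot 5) = RD_PORT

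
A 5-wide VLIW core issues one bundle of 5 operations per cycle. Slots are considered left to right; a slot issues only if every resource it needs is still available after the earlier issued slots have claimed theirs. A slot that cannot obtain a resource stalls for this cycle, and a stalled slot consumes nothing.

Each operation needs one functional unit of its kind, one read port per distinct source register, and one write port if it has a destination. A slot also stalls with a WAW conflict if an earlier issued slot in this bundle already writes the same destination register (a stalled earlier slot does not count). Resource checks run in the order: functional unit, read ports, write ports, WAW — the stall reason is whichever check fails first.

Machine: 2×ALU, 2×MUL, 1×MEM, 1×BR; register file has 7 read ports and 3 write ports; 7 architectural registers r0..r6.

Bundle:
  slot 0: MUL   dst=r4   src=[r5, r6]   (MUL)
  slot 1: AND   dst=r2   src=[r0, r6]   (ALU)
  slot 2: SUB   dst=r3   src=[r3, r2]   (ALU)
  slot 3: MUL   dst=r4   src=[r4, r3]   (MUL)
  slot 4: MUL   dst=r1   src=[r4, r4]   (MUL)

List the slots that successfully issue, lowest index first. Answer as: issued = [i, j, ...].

issued = [0, 1, 2]

(0) want 1×MUL +2rd +1wr — yes → AL2|MU1|ME1|BR1|rd5|wr2
(1) want 1×ALU +2rd +1wr — yes → AL1|MU1|ME1|BR1|rd3|wr1
(2) want 1×ALU +2rd +1wr — yes → AL0|MU1|ME1|BR1|rd1|wr0
(3) want 1×MUL +2rd +1wr — RD_PORT → AL0|MU1|ME1|BR1|rd1|wr0
(4) want 1×MUL +1rd +1wr — WR_PORT → AL0|MU1|ME1|BR1|rd1|wr0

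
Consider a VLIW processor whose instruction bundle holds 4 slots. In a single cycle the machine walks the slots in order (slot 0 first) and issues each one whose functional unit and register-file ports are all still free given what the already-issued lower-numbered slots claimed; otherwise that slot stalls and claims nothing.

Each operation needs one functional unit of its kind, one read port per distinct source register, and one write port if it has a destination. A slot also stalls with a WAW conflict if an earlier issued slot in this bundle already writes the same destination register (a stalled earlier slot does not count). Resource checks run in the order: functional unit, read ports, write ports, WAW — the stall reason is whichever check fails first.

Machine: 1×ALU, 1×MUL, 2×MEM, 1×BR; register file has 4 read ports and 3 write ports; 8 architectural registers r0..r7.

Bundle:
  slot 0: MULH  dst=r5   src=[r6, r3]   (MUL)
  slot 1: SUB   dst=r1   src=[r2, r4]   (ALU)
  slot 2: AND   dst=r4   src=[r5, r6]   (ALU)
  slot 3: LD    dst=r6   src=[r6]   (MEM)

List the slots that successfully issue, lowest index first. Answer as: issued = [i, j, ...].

issued = [0, 1]

[0] MUL needs rd=2 wr=1: ok; after: ALU=1 MUL=0 MEM=2 BR=1, R=2, W=2
[1] ALU needs rd=2 wr=1: ok; after: ALU=0 MUL=0 MEM=2 BR=1, R=0, W=1
[2] ALU needs rd=2 wr=1: FU; after: ALU=0 MUL=0 MEM=2 BR=1, R=0, W=1
[3] MEM needs rd=1 wr=1: RD_PORT; after: ALU=0 MUL=0 MEM=2 BR=1, R=0, W=1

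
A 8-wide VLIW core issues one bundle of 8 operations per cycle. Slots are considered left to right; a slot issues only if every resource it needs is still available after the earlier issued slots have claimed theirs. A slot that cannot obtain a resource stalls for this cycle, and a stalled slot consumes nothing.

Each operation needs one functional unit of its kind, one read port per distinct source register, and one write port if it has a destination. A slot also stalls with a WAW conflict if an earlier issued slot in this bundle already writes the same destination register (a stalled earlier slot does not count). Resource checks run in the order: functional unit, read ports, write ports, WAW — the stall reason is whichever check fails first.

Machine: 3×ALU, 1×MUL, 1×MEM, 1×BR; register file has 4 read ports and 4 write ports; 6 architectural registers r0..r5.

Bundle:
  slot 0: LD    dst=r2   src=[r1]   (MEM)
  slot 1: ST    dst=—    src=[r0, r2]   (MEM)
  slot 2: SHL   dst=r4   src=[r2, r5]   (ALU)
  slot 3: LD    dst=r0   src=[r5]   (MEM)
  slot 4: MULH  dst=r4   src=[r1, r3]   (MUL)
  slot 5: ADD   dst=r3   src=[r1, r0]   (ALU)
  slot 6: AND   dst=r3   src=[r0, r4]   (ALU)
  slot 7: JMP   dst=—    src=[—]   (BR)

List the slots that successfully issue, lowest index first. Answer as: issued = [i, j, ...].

issued = [0, 2, 7]

#0 MEM src=r1 dispatched  <A:3 Mu:1 Ld:0 B:1 rd:3 wr:3>
#1 MEM src=r0,r2 held:FU  <A:3 Mu:1 Ld:0 B:1 rd:3 wr:3>
#2 ALU src=r2,r5 dispatched  <A:2 Mu:1 Ld:0 B:1 rd:1 wr:2>
#3 MEM src=r5 held:FU  <A:2 Mu:1 Ld:0 B:1 rd:1 wr:2>
#4 MUL src=r1,r3 held:RD_PORT  <A:2 Mu:1 Ld:0 B:1 rd:1 wr:2>
#5 ALU src=r1,r0 held:RD_PORT  <A:2 Mu:1 Ld:0 B:1 rd:1 wr:2>
#6 ALU src=r0,r4 held:RD_PORT  <A:2 Mu:1 Ld:0 B:1 rd:1 wr:2>
#7 BR src=- dispatched  <A:2 Mu:1 Ld:0 B:0 rd:1 wr:2>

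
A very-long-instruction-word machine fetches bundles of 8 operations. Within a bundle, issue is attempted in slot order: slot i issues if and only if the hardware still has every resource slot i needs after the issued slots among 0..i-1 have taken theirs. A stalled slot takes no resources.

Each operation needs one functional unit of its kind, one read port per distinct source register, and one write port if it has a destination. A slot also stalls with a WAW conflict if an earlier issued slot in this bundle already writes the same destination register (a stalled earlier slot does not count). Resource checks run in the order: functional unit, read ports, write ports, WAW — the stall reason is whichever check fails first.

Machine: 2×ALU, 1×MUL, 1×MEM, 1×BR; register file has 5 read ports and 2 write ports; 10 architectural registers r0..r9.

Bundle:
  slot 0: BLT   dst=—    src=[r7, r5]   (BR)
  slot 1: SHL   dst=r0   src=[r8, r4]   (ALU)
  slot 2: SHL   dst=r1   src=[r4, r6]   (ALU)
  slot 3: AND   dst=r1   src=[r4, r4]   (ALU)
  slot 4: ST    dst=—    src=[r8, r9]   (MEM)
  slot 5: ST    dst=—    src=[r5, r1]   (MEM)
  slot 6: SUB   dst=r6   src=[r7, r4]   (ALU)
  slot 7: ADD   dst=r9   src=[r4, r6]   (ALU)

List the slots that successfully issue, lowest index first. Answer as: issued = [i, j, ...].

#0 BR src=r7,r5 dispatched  <A:2 Mu:1 Ld:1 B:0 rd:3 wr:2>
#1 ALU src=r8,r4 dispatched  <A:1 Mu:1 Ld:1 B:0 rd:1 wr:1>
#2 ALU src=r4,r6 held:RD_PORT  <A:1 Mu:1 Ld:1 B:0 rd:1 wr:1>
#3 ALU src=r4,r4 dispatched  <A:0 Mu:1 Ld:1 B:0 rd:0 wr:0>
#4 MEM src=r8,r9 held:RD_PORT  <A:0 Mu:1 Ld:1 B:0 rd:0 wr:0>
#5 MEM src=r5,r1 held:RD_PORT  <A:0 Mu:1 Ld:1 B:0 rd:0 wr:0>
#6 ALU src=r7,r4 held:FU  <A:0 Mu:1 Ld:1 B:0 rd:0 wr:0>
#7 ALU src=r4,r6 held:FU  <A:0 Mu:1 Ld:1 B:0 rd:0 wr:0>

issued = [0, 1, 3]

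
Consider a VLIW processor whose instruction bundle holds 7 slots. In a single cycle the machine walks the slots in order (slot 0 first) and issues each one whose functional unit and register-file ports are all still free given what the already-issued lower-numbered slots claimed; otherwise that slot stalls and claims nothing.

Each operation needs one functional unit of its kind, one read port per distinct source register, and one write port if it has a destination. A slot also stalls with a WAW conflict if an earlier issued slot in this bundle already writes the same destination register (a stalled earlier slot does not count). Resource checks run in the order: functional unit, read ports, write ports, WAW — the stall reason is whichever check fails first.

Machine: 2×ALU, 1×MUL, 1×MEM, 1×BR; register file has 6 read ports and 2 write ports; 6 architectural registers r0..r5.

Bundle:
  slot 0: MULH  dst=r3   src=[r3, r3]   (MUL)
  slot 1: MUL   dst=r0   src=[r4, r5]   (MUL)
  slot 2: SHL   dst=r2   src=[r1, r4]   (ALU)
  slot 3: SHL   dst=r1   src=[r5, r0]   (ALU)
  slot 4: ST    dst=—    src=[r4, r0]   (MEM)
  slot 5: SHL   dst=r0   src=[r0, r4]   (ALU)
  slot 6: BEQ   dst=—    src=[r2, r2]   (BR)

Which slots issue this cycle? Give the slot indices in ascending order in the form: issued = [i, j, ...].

(0) want 1×MUL +1rd +1wr — yes → AL2|MU0|ME1|BR1|rd5|wr1
(1) want 1×MUL +2rd +1wr — FU → AL2|MU0|ME1|BR1|rd5|wr1
(2) want 1×ALU +2rd +1wr — yes → AL1|MU0|ME1|BR1|rd3|wr0
(3) want 1×ALU +2rd +1wr — WR_PORT → AL1|MU0|ME1|BR1|rd3|wr0
(4) want 1×MEM +2rd +0wr — yes → AL1|MU0|ME0|BR1|rd1|wr0
(5) want 1×ALU +2rd +1wr — RD_PORT → AL1|MU0|ME0|BR1|rd1|wr0
(6) want 1×BR +1rd +0wr — yes → AL1|MU0|ME0|BR0|rd0|wr0

issued = [0, 2, 4, 6]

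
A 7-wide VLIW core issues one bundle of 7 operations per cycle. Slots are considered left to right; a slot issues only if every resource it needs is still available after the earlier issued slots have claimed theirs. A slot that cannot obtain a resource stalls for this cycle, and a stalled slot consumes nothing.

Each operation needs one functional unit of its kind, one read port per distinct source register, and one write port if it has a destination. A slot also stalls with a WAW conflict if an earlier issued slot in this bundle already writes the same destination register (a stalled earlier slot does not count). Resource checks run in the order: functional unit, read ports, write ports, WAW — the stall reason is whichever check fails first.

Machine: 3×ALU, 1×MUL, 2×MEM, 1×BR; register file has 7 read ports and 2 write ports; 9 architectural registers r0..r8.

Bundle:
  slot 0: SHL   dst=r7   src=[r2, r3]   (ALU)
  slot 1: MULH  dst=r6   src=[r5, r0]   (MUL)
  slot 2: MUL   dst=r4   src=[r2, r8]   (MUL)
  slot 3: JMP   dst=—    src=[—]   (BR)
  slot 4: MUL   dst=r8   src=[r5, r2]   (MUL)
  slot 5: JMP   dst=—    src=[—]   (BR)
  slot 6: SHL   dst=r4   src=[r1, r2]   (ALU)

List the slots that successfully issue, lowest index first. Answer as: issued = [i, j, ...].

#0 ALU src=r2,r3 dispatched  <A:2 Mu:1 Ld:2 B:1 rd:5 wr:1>
#1 MUL src=r5,r0 dispatched  <A:2 Mu:0 Ld:2 B:1 rd:3 wr:0>
#2 MUL src=r2,r8 held:FU  <A:2 Mu:0 Ld:2 B:1 rd:3 wr:0>
#3 BR src=- dispatched  <A:2 Mu:0 Ld:2 B:0 rd:3 wr:0>
#4 MUL src=r5,r2 held:FU  <A:2 Mu:0 Ld:2 B:0 rd:3 wr:0>
#5 BR src=- held:FU  <A:2 Mu:0 Ld:2 B:0 rd:3 wr:0>
#6 ALU src=r1,r2 held:WR_PORT  <A:2 Mu:0 Ld:2 B:0 rd:3 wr:0>

issued = [0, 1, 3]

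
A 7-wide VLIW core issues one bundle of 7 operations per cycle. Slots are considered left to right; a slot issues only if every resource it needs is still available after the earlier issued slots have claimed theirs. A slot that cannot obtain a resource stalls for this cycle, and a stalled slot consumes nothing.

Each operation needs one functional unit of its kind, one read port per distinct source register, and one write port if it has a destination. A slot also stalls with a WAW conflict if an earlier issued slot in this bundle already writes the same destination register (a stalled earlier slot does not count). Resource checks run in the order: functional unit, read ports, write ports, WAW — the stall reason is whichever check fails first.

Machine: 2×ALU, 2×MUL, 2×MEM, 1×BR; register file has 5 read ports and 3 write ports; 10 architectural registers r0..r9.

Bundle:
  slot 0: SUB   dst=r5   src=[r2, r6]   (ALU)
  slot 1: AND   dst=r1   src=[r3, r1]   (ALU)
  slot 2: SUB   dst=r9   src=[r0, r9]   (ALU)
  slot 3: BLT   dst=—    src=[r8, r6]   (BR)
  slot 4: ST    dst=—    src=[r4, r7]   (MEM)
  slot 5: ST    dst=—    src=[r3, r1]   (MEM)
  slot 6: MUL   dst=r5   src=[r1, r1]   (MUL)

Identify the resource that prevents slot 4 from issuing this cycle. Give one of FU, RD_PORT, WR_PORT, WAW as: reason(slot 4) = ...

[0] ALU needs rd=2 wr=1: ok; after: ALU=1 MUL=2 MEM=2 BR=1, R=3, W=2
[1] ALU needs rd=2 wr=1: ok; after: ALU=0 MUL=2 MEM=2 BR=1, R=1, W=1
[2] ALU needs rd=2 wr=1: FU; after: ALU=0 MUL=2 MEM=2 BR=1, R=1, W=1
[3] BR needs rd=2 wr=0: RD_PORT; after: ALU=0 MUL=2 MEM=2 BR=1, R=1, W=1
[4] MEM needs rd=2 wr=0: RD_PORT; after: ALU=0 MUL=2 MEM=2 BR=1, R=1, W=1
[5] MEM needs rd=2 wr=0: RD_PORT; after: ALU=0 MUL=2 MEM=2 BR=1, R=1, W=1
[6] MUL needs rd=1 wr=1: WAW; after: ALU=0 MUL=2 MEM=2 BR=1, R=1, W=1

reason(slot 4) = RD_PORT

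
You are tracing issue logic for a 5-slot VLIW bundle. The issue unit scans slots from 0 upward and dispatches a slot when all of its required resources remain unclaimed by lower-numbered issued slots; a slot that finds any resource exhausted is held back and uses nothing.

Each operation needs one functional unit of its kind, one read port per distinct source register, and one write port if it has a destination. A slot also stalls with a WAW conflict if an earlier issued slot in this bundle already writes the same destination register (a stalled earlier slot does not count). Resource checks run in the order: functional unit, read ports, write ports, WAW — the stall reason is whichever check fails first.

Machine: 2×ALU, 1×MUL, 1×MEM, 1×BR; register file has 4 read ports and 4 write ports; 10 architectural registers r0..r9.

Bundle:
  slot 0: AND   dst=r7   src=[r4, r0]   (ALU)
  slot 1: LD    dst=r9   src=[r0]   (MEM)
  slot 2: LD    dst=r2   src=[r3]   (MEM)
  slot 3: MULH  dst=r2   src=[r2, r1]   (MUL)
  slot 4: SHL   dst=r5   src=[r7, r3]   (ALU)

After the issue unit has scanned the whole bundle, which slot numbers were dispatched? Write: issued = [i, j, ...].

issued = [0, 1]

  0. ALU→r7 ⇒ go  {1A/1Mu/1Ld/1B | 2r 3w}
  1. MEM→r9 ⇒ go  {1A/1Mu/0Ld/1B | 1r 2w}
  2. MEM→r2 ⇒ no(FU)  {1A/1Mu/0Ld/1B | 1r 2w}
  3. MUL→r2 ⇒ no(RD_PORT)  {1A/1Mu/0Ld/1B | 1r 2w}
  4. ALU→r5 ⇒ no(RD_PORT)  {1A/1Mu/0Ld/1B | 1r 2w}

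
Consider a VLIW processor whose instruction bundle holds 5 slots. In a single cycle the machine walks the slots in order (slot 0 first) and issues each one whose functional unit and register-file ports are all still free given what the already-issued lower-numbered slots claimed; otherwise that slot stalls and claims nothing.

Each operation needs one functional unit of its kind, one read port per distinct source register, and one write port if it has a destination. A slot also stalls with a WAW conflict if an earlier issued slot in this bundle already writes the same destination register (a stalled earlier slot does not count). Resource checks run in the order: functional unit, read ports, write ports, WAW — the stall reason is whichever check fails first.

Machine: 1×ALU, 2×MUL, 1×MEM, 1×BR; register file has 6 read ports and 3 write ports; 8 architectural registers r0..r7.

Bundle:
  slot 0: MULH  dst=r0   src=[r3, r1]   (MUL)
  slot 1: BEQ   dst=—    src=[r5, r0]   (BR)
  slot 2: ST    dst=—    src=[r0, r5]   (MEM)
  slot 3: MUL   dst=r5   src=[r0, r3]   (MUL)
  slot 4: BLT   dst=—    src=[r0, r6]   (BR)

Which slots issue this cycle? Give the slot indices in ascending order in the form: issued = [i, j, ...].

[0] MUL needs rd=2 wr=1: ok; after: ALU=1 MUL=1 MEM=1 BR=1, R=4, W=2
[1] BR needs rd=2 wr=0: ok; after: ALU=1 MUL=1 MEM=1 BR=0, R=2, W=2
[2] MEM needs rd=2 wr=0: ok; after: ALU=1 MUL=1 MEM=0 BR=0, R=0, W=2
[3] MUL needs rd=2 wr=1: RD_PORT; after: ALU=1 MUL=1 MEM=0 BR=0, R=0, W=2
[4] BR needs rd=2 wr=0: FU; after: ALU=1 MUL=1 MEM=0 BR=0, R=0, W=2

issued = [0, 1, 2]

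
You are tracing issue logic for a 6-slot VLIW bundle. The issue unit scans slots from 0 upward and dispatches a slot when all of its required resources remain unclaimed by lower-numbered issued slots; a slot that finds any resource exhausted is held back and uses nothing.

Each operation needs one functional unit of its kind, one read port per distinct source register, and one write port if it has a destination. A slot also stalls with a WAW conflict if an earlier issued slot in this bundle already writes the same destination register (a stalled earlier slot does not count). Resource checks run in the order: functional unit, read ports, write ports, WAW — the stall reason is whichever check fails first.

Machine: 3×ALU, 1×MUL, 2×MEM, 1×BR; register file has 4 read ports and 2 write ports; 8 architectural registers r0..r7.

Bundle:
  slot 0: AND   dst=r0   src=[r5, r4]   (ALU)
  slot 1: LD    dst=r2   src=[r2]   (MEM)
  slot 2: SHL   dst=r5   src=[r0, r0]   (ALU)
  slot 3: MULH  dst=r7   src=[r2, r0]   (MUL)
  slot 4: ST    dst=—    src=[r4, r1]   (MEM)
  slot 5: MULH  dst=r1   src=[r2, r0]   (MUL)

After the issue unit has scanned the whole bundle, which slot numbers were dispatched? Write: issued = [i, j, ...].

  0. ALU→r0 ⇒ go  {2A/1Mu/2Ld/1B | 2r 1w}
  1. MEM→r2 ⇒ go  {2A/1Mu/1Ld/1B | 1r 0w}
  2. ALU→r5 ⇒ no(WR_PORT)  {2A/1Mu/1Ld/1B | 1r 0w}
  3. MUL→r7 ⇒ no(RD_PORT)  {2A/1Mu/1Ld/1B | 1r 0w}
  4. MEM ⇒ no(RD_PORT)  {2A/1Mu/1Ld/1B | 1r 0w}
  5. MUL→r1 ⇒ no(RD_PORT)  {2A/1Mu/1Ld/1B | 1r 0w}

issued = [0, 1]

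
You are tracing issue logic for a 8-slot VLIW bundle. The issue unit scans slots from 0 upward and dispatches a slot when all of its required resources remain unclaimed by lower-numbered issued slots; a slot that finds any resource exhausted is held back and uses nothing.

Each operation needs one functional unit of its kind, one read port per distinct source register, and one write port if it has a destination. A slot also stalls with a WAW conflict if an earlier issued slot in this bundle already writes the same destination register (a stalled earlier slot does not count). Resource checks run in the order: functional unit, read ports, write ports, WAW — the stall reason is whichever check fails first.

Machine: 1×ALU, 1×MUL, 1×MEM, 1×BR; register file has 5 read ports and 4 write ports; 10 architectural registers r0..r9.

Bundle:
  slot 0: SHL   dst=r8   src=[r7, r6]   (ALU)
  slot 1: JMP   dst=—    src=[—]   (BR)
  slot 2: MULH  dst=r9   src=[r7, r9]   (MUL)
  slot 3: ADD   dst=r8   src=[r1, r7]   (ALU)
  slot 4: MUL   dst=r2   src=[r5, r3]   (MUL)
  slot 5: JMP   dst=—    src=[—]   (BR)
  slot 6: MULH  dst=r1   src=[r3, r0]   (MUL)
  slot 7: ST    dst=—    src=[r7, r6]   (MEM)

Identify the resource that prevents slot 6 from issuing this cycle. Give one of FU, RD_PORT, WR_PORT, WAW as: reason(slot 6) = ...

reason(slot 6) = FU

  0. ALU→r8 ⇒ go  {0A/1Mu/1Ld/1B | 3r 3w}
  1. BR ⇒ go  {0A/1Mu/1Ld/0B | 3r 3w}
  2. MUL→r9 ⇒ go  {0A/0Mu/1Ld/0B | 1r 2w}
  3. ALU→r8 ⇒ no(FU)  {0A/0Mu/1Ld/0B | 1r 2w}
  4. MUL→r2 ⇒ no(FU)  {0A/0Mu/1Ld/0B | 1r 2w}
  5. BR ⇒ no(FU)  {0A/0Mu/1Ld/0B | 1r 2w}
  6. MUL→r1 ⇒ no(FU)  {0A/0Mu/1Ld/0B | 1r 2w}
  7. MEM ⇒ no(RD_PORT)  {0A/0Mu/1Ld/0B | 1r 2w}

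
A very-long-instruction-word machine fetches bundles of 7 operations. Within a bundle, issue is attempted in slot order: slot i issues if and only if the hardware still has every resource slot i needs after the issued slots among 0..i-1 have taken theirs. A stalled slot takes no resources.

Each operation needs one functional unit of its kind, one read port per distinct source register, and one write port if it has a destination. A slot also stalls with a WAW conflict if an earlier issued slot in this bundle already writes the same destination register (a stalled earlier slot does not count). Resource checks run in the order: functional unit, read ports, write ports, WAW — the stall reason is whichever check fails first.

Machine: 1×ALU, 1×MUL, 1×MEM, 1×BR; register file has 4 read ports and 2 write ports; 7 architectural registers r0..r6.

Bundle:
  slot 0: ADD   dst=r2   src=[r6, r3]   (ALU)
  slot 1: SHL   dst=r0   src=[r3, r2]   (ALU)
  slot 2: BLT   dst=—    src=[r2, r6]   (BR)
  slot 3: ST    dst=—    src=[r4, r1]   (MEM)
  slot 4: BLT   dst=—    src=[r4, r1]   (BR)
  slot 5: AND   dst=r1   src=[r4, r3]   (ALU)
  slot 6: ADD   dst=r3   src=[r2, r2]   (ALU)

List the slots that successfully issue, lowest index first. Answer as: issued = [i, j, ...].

issued = [0, 2]

#0 ALU src=r6,r3 dispatched  <A:0 Mu:1 Ld:1 B:1 rd:2 wr:1>
#1 ALU src=r3,r2 held:FU  <A:0 Mu:1 Ld:1 B:1 rd:2 wr:1>
#2 BR src=r2,r6 dispatched  <A:0 Mu:1 Ld:1 B:0 rd:0 wr:1>
#3 MEM src=r4,r1 held:RD_PORT  <A:0 Mu:1 Ld:1 B:0 rd:0 wr:1>
#4 BR src=r4,r1 held:FU  <A:0 Mu:1 Ld:1 B:0 rd:0 wr:1>
#5 ALU src=r4,r3 held:FU  <A:0 Mu:1 Ld:1 B:0 rd:0 wr:1>
#6 ALU src=r2,r2 held:FU  <A:0 Mu:1 Ld:1 B:0 rd:0 wr:1>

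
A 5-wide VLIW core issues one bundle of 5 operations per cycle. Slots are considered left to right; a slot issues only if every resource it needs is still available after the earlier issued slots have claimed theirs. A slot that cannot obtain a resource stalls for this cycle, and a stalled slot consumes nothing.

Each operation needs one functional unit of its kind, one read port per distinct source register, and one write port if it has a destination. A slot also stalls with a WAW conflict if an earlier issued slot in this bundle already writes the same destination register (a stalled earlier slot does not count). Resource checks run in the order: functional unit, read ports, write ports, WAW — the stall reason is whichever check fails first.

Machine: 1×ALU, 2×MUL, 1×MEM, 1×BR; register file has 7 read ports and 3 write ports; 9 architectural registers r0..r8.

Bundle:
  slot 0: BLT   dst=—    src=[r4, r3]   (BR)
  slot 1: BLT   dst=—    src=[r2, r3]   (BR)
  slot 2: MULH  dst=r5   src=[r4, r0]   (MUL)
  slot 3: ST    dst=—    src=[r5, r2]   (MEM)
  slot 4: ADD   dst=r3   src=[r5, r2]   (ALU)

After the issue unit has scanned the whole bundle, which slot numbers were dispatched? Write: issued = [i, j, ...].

[0] BR needs rd=2 wr=0: ok; after: ALU=1 MUL=2 MEM=1 BR=0, R=5, W=3
[1] BR needs rd=2 wr=0: FU; after: ALU=1 MUL=2 MEM=1 BR=0, R=5, W=3
[2] MUL needs rd=2 wr=1: ok; after: ALU=1 MUL=1 MEM=1 BR=0, R=3, W=2
[3] MEM needs rd=2 wr=0: ok; after: ALU=1 MUL=1 MEM=0 BR=0, R=1, W=2
[4] ALU needs rd=2 wr=1: RD_PORT; after: ALU=1 MUL=1 MEM=0 BR=0, R=1, W=2

issued = [0, 2, 3]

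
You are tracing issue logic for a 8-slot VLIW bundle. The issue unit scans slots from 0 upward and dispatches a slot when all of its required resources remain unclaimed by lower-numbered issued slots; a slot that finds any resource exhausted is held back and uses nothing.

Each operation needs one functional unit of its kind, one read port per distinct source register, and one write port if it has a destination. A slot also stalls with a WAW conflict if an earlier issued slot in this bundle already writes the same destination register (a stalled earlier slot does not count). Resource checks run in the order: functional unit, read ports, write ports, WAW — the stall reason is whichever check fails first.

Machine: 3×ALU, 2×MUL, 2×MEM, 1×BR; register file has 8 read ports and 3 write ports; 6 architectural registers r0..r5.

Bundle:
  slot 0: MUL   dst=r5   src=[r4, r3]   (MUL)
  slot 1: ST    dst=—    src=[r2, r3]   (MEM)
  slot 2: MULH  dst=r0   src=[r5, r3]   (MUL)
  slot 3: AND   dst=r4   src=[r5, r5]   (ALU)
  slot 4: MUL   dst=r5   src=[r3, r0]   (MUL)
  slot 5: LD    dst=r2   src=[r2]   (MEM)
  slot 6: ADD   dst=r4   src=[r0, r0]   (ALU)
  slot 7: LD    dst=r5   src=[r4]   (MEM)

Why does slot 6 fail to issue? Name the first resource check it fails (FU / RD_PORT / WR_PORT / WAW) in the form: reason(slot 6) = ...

reason(slot 6) = WR_PORT

slot 0 (MUL): ISSUE — free A3,Mu1,Ld2,B1 rp6 wp2
slot 1 (MEM): ISSUE — free A3,Mu1,Ld1,B1 rp4 wp2
slot 2 (MUL): ISSUE — free A3,Mu0,Ld1,B1 rp2 wp1
slot 3 (ALU): ISSUE — free A2,Mu0,Ld1,B1 rp1 wp0
slot 4 (MUL): stall FU — free A2,Mu0,Ld1,B1 rp1 wp0
slot 5 (MEM): stall WR_PORT — free A2,Mu0,Ld1,B1 rp1 wp0
slot 6 (ALU): stall WR_PORT — free A2,Mu0,Ld1,B1 rp1 wp0
slot 7 (MEM): stall WR_PORT — free A2,Mu0,Ld1,B1 rp1 wp0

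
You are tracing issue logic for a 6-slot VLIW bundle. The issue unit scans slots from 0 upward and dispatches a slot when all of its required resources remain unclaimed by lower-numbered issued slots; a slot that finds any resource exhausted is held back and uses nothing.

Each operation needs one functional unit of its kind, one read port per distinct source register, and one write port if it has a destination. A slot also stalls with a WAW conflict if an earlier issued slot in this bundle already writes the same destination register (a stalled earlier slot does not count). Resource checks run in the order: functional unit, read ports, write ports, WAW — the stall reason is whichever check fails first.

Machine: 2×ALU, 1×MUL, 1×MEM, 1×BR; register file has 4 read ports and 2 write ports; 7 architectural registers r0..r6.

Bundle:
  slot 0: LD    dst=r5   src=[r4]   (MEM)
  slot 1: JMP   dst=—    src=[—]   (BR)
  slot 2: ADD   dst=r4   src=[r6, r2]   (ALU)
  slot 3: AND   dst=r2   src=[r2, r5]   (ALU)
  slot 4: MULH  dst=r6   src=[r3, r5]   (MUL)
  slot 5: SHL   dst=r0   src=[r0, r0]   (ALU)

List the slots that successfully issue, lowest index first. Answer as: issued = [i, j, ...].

slot 0 (MEM): ISSUE — free A2,Mu1,Ld0,B1 rp3 wp1
slot 1 (BR): ISSUE — free A2,Mu1,Ld0,B0 rp3 wp1
slot 2 (ALU): ISSUE — free A1,Mu1,Ld0,B0 rp1 wp0
slot 3 (ALU): stall RD_PORT — free A1,Mu1,Ld0,B0 rp1 wp0
slot 4 (MUL): stall RD_PORT — free A1,Mu1,Ld0,B0 rp1 wp0
slot 5 (ALU): stall WR_PORT — free A1,Mu1,Ld0,B0 rp1 wp0

issued = [0, 1, 2]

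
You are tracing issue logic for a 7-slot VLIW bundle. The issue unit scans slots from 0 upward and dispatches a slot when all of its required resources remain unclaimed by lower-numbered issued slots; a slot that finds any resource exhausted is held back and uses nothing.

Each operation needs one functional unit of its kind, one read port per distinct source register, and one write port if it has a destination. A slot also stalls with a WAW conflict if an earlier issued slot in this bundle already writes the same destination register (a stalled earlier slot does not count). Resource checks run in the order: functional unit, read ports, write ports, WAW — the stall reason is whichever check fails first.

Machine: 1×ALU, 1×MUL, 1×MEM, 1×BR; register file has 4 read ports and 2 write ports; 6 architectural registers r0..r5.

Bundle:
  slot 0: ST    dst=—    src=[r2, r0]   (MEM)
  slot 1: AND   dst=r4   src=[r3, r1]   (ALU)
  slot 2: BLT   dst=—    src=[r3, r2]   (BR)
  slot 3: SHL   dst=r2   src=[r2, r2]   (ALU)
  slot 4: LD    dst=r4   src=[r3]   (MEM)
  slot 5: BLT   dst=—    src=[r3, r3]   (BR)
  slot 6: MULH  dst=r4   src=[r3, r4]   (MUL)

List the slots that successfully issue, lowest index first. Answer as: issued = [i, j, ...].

(0) want 1×MEM +2rd +0wr — yes → AL1|MU1|ME0|BR1|rd2|wr2
(1) want 1×ALU +2rd +1wr — yes → AL0|MU1|ME0|BR1|rd0|wr1
(2) want 1×BR +2rd +0wr — RD_PORT → AL0|MU1|ME0|BR1|rd0|wr1
(3) want 1×ALU +1rd +1wr — FU → AL0|MU1|ME0|BR1|rd0|wr1
(4) want 1×MEM +1rd +1wr — FU → AL0|MU1|ME0|BR1|rd0|wr1
(5) want 1×BR +1rd +0wr — RD_PORT → AL0|MU1|ME0|BR1|rd0|wr1
(6) want 1×MUL +2rd +1wr — RD_PORT → AL0|MU1|ME0|BR1|rd0|wr1

issued = [0, 1]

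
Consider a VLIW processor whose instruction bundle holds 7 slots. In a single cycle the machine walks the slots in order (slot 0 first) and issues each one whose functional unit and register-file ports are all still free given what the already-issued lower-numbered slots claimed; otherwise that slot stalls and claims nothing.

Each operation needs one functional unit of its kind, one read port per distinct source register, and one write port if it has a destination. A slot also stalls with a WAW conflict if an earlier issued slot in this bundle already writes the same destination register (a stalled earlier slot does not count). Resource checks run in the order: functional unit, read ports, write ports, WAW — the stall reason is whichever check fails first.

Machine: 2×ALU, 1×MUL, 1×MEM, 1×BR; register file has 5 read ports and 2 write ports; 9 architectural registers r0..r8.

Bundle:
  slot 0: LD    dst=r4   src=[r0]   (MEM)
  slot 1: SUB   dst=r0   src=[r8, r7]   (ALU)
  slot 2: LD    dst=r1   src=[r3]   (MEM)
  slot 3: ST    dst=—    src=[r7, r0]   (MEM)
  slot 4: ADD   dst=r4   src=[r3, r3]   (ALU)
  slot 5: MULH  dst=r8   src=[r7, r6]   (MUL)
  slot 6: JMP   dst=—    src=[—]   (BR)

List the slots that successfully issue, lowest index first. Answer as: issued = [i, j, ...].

issued = [0, 1, 6]

  0. MEM→r4 ⇒ go  {2A/1Mu/0Ld/1B | 4r 1w}
  1. ALU→r0 ⇒ go  {1A/1Mu/0Ld/1B | 2r 0w}
  2. MEM→r1 ⇒ no(FU)  {1A/1Mu/0Ld/1B | 2r 0w}
  3. MEM ⇒ no(FU)  {1A/1Mu/0Ld/1B | 2r 0w}
  4. ALU→r4 ⇒ no(WR_PORT)  {1A/1Mu/0Ld/1B | 2r 0w}
  5. MUL→r8 ⇒ no(WR_PORT)  {1A/1Mu/0Ld/1B | 2r 0w}
  6. BR ⇒ go  {1A/1Mu/0Ld/0B | 2r 0w}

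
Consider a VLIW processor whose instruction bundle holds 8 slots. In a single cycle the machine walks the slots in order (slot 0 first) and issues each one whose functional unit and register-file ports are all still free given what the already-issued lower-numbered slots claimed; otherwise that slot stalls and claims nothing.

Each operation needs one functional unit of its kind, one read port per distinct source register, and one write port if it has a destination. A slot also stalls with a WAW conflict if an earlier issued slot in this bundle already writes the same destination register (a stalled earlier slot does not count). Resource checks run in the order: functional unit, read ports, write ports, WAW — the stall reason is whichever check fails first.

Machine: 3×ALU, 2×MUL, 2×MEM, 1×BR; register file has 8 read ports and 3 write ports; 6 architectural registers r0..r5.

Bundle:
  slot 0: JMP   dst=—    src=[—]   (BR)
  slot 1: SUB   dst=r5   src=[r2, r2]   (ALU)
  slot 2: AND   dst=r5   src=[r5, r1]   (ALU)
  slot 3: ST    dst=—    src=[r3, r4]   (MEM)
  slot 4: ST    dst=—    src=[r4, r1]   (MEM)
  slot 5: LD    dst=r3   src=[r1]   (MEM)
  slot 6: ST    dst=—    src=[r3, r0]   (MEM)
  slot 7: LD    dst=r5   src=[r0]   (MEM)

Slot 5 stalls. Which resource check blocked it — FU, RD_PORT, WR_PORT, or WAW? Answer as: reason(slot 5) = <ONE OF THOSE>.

reason(slot 5) = FU

(0) want 1×BR +0rd +0wr — yes → AL3|MU2|ME2|BR0|rd8|wr3
(1) want 1×ALU +1rd +1wr — yes → AL2|MU2|ME2|BR0|rd7|wr2
(2) want 1×ALU +2rd +1wr — WAW → AL2|MU2|ME2|BR0|rd7|wr2
(3) want 1×MEM +2rd +0wr — yes → AL2|MU2|ME1|BR0|rd5|wr2
(4) want 1×MEM +2rd +0wr — yes → AL2|MU2|ME0|BR0|rd3|wr2
(5) want 1×MEM +1rd +1wr — FU → AL2|MU2|ME0|BR0|rd3|wr2
(6) want 1×MEM +2rd +0wr — FU → AL2|MU2|ME0|BR0|rd3|wr2
(7) want 1×MEM +1rd +1wr — FU → AL2|MU2|ME0|BR0|rd3|wr2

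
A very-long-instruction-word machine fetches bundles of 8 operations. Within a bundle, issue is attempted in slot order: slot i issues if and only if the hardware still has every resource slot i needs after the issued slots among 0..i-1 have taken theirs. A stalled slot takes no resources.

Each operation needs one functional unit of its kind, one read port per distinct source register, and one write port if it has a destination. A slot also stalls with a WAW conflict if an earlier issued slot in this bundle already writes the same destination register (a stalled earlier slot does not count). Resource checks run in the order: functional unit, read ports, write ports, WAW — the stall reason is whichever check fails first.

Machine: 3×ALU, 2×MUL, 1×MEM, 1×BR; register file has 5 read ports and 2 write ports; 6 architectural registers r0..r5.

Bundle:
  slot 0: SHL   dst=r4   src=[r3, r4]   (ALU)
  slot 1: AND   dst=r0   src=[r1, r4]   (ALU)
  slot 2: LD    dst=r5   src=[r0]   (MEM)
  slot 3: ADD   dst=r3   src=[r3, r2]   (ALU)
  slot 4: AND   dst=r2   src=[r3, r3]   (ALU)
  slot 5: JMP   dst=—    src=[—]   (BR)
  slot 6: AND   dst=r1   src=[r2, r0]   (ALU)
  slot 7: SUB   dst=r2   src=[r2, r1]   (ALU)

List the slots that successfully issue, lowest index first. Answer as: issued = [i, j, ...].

issued = [0, 1, 5]

  0. ALU→r4 ⇒ go  {2A/2Mu/1Ld/1B | 3r 1w}
  1. ALU→r0 ⇒ go  {1A/2Mu/1Ld/1B | 1r 0w}
  2. MEM→r5 ⇒ no(WR_PORT)  {1A/2Mu/1Ld/1B | 1r 0w}
  3. ALU→r3 ⇒ no(RD_PORT)  {1A/2Mu/1Ld/1B | 1r 0w}
  4. ALU→r2 ⇒ no(WR_PORT)  {1A/2Mu/1Ld/1B | 1r 0w}
  5. BR ⇒ go  {1A/2Mu/1Ld/0B | 1r 0w}
  6. ALU→r1 ⇒ no(RD_PORT)  {1A/2Mu/1Ld/0B | 1r 0w}
  7. ALU→r2 ⇒ no(RD_PORT)  {1A/2Mu/1Ld/0B | 1r 0w}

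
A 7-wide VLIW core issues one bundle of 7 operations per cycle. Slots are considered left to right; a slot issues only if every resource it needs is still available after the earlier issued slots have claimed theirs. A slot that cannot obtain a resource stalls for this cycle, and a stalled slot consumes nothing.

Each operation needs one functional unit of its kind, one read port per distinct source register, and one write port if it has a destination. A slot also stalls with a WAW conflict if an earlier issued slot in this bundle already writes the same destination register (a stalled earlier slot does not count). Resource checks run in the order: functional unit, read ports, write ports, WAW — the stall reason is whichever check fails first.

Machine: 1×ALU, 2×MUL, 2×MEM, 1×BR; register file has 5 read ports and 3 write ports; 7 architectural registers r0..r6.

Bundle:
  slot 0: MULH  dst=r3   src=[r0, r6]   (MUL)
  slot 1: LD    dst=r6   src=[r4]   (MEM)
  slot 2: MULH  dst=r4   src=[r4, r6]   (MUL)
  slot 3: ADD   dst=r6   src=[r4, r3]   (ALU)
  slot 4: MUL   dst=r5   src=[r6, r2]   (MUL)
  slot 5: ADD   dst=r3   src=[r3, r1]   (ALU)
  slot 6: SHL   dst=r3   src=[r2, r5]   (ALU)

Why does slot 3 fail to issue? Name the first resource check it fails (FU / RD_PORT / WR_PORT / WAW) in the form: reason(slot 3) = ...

reason(slot 3) = RD_PORT

slot 0 (MUL): ISSUE — free A1,Mu1,Ld2,B1 rp3 wp2
slot 1 (MEM): ISSUE — free A1,Mu1,Ld1,B1 rp2 wp1
slot 2 (MUL): ISSUE — free A1,Mu0,Ld1,B1 rp0 wp0
slot 3 (ALU): stall RD_PORT — free A1,Mu0,Ld1,B1 rp0 wp0
slot 4 (MUL): stall FU — free A1,Mu0,Ld1,B1 rp0 wp0
slot 5 (ALU): stall RD_PORT — free A1,Mu0,Ld1,B1 rp0 wp0
slot 6 (ALU): stall RD_PORT — free A1,Mu0,Ld1,B1 rp0 wp0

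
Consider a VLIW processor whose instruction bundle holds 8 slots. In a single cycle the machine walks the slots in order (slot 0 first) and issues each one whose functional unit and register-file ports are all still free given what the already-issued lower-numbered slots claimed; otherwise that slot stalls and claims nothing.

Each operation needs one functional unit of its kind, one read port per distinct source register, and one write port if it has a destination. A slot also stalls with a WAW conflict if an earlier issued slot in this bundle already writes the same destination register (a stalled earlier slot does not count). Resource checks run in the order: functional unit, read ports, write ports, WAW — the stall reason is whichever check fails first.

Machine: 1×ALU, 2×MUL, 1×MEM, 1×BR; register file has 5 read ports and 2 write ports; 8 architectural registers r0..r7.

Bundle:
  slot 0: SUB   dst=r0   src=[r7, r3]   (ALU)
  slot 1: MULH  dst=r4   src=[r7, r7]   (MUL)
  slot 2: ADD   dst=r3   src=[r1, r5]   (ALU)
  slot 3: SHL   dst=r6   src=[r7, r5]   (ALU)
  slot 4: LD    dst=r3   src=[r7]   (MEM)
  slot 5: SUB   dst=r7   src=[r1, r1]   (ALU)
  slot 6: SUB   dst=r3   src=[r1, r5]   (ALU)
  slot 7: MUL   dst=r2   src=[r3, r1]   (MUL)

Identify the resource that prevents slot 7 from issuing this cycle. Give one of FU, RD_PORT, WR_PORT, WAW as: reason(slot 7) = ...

(0) want 1×ALU +2rd +1wr — yes → AL0|MU2|ME1|BR1|rd3|wr1
(1) want 1×MUL +1rd +1wr — yes → AL0|MU1|ME1|BR1|rd2|wr0
(2) want 1×ALU +2rd +1wr — FU → AL0|MU1|ME1|BR1|rd2|wr0
(3) want 1×ALU +2rd +1wr — FU → AL0|MU1|ME1|BR1|rd2|wr0
(4) want 1×MEM +1rd +1wr — WR_PORT → AL0|MU1|ME1|BR1|rd2|wr0
(5) want 1×ALU +1rd +1wr — FU → AL0|MU1|ME1|BR1|rd2|wr0
(6) want 1×ALU +2rd +1wr — FU → AL0|MU1|ME1|BR1|rd2|wr0
(7) want 1×MUL +2rd +1wr — WR_PORT → AL0|MU1|ME1|BR1|rd2|wr0

reason(slot 7) = WR_PORT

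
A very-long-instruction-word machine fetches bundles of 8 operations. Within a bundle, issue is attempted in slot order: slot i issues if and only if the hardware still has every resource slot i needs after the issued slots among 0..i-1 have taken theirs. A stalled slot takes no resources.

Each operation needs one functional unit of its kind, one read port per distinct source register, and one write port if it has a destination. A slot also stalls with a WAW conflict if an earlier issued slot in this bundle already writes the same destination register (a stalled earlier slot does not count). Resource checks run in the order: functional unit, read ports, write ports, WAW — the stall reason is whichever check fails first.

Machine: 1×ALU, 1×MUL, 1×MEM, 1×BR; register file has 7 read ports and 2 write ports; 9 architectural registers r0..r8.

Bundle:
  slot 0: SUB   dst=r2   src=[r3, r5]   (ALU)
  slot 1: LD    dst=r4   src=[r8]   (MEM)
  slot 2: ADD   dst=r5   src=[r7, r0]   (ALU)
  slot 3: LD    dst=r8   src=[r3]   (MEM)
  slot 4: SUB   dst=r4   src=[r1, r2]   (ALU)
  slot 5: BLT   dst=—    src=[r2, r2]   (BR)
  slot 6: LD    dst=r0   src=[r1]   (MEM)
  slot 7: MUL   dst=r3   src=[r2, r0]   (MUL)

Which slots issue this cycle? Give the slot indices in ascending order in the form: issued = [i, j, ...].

issued = [0, 1, 5]

slot 0 (ALU): ISSUE — free A0,Mu1,Ld1,B1 rp5 wp1
slot 1 (MEM): ISSUE — free A0,Mu1,Ld0,B1 rp4 wp0
slot 2 (ALU): stall FU — free A0,Mu1,Ld0,B1 rp4 wp0
slot 3 (MEM): stall FU — free A0,Mu1,Ld0,B1 rp4 wp0
slot 4 (ALU): stall FU — free A0,Mu1,Ld0,B1 rp4 wp0
slot 5 (BR): ISSUE — free A0,Mu1,Ld0,B0 rp3 wp0
slot 6 (MEM): stall FU — free A0,Mu1,Ld0,B0 rp3 wp0
slot 7 (MUL): stall WR_PORT — free A0,Mu1,Ld0,B0 rp3 wp0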